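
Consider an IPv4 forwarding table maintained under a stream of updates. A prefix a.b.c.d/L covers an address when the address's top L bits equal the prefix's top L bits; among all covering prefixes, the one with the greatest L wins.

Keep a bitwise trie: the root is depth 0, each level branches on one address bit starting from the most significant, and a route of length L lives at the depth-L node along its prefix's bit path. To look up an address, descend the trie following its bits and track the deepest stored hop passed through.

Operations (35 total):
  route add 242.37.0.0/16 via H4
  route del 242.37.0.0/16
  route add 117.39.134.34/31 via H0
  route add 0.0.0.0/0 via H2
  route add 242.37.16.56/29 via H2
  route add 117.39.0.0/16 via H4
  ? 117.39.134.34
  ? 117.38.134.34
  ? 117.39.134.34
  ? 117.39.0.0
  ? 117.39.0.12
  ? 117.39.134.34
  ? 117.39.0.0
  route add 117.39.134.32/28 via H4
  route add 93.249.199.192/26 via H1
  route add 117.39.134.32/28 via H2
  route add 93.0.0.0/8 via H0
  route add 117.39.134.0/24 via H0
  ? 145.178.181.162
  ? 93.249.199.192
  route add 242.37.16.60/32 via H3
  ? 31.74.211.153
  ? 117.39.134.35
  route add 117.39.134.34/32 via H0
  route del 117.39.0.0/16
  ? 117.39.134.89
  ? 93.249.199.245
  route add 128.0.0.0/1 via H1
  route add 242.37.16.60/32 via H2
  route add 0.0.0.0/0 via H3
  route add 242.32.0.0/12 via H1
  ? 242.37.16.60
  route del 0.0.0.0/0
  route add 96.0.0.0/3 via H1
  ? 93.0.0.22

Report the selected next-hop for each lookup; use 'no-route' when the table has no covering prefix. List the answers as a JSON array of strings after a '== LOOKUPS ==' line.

Apply in order:
  add 242.37.0.0/16 -> H4 at depth 16
  - 242.37.0.0/16 clear@16
  add 117.39.134.34/31 -> H0 at depth 31
  add 0.0.0.0/0 -> H2 at depth 0
  add 242.37.16.56/29 -> H2 at depth 29
  add 117.39.0.0/16 -> H4 at depth 16
  ? 117.39.134.34  path d0:H2→d1:-→d2:-→d3:-→d4:-→d5:-→d6:-→d7:-→d8:-→d9:-→d10:-→d11:-→d12:-→d13:-→d14:-→d15:-→d16:H4→d17:-→d18:-→d19:-→d20:-→d21:-→d22:-→d23:-→d24:-→d25:-→d26:-→d27:-→d28:-→d29:-→d30:-→d31:H0  best=H0
  ? 117.38.134.34  path d0:H2→d1:-→d2:-→d3:-→d4:-→d5:-→d6:-→d7:-→d8:-→d9:-→d10:-→d11:-→d12:-→d13:-→d14:-→d15:-  best=H2
  ? 117.39.134.34  path d0:H2→d1:-→d2:-→d3:-→d4:-→d5:-→d6:-→d7:-→d8:-→d9:-→d10:-→d11:-→d12:-→d13:-→d14:-→d15:-→d16:H4→d17:-→d18:-→d19:-→d20:-→d21:-→d22:-→d23:-→d24:-→d25:-→d26:-→d27:-→d28:-→d29:-→d30:-→d31:H0  best=H0
  ? 117.39.0.0  path d0:H2→d1:-→d2:-→d3:-→d4:-→d5:-→d6:-→d7:-→d8:-→d9:-→d10:-→d11:-→d12:-→d13:-→d14:-→d15:-→d16:H4  best=H4
  ? 117.39.0.12  path d0:H2→d1:-→d2:-→d3:-→d4:-→d5:-→d6:-→d7:-→d8:-→d9:-→d10:-→d11:-→d12:-→d13:-→d14:-→d15:-→d16:H4  best=H4
  ? 117.39.134.34  path d0:H2→d1:-→d2:-→d3:-→d4:-→d5:-→d6:-→d7:-→d8:-→d9:-→d10:-→d11:-→d12:-→d13:-→d14:-→d15:-→d16:H4→d17:-→d18:-→d19:-→d20:-→d21:-→d22:-→d23:-→d24:-→d25:-→d26:-→d27:-→d28:-→d29:-→d30:-→d31:H0  best=H0
  ? 117.39.0.0  path d0:H2→d1:-→d2:-→d3:-→d4:-→d5:-→d6:-→d7:-→d8:-→d9:-→d10:-→d11:-→d12:-→d13:-→d14:-→d15:-→d16:H4  best=H4
  add 117.39.134.32/28 -> H4 at depth 28
  add 93.249.199.192/26 -> H1 at depth 26
  add 117.39.134.32/28 -> H2 at depth 28
  add 93.0.0.0/8 -> H0 at depth 8
  add 117.39.134.0/24 -> H0 at depth 24
  ? 145.178.181.162  path d0:H2→d1:-  best=H2
  ? 93.249.199.192  path d0:H2→d1:-→d2:-→d3:-→d4:-→d5:-→d6:-→d7:-→d8:H0→d9:-→d10:-→d11:-→d12:-→d13:-→d14:-→d15:-→d16:-→d17:-→d18:-→d19:-→d20:-→d21:-→d22:-→d23:-→d24:-→d25:-→d26:H1  best=H1
  add 242.37.16.60/32 -> H3 at depth 32
  ? 31.74.211.153  path d0:H2→d1:-  best=H2
  ? 117.39.134.35  path d0:H2→d1:-→d2:-→d3:-→d4:-→d5:-→d6:-→d7:-→d8:-→d9:-→d10:-→d11:-→d12:-→d13:-→d14:-→d15:-→d16:H4→d17:-→d18:-→d19:-→d20:-→d21:-→d22:-→d23:-→d24:H0→d25:-→d26:-→d27:-→d28:H2→d29:-→d30:-→d31:H0  best=H0
  add 117.39.134.34/32 -> H0 at depth 32
  - 117.39.0.0/16 clear@16
  ? 117.39.134.89  path d0:H2→d1:-→d2:-→d3:-→d4:-→d5:-→d6:-→d7:-→d8:-→d9:-→d10:-→d11:-→d12:-→d13:-→d14:-→d15:-→d16:-→d17:-→d18:-→d19:-→d20:-→d21:-→d22:-→d23:-→d24:H0→d25:-  best=H0
  ? 93.249.199.245  path d0:H2→d1:-→d2:-→d3:-→d4:-→d5:-→d6:-→d7:-→d8:H0→d9:-→d10:-→d11:-→d12:-→d13:-→d14:-→d15:-→d16:-→d17:-→d18:-→d19:-→d20:-→d21:-→d22:-→d23:-→d24:-→d25:-→d26:H1  best=H1
  add 128.0.0.0/1 -> H1 at depth 1
  add 242.37.16.60/32 -> H2 at depth 32
  add 0.0.0.0/0 -> H3 at depth 0
  add 242.32.0.0/12 -> H1 at depth 12
  ? 242.37.16.60  path d0:H3→d1:H1→d2:-→d3:-→d4:-→d5:-→d6:-→d7:-→d8:-→d9:-→d10:-→d11:-→d12:H1→d13:-→d14:-→d15:-→d16:-→d17:-→d18:-→d19:-→d20:-→d21:-→d22:-→d23:-→d24:-→d25:-→d26:-→d27:-→d28:-→d29:H2→d30:-→d31:-→d32:H2  best=H2
  - 0.0.0.0/0 clear@0
  add 96.0.0.0/3 -> H1 at depth 3
  ? 93.0.0.22  path d0:-→d1:-→d2:-→d3:-→d4:-→d5:-→d6:-→d7:-→d8:H0  best=H0

== LOOKUPS ==
["H0","H2","H0","H4","H4","H0","H4","H2","H1","H2","H0","H0","H1","H2","H0"]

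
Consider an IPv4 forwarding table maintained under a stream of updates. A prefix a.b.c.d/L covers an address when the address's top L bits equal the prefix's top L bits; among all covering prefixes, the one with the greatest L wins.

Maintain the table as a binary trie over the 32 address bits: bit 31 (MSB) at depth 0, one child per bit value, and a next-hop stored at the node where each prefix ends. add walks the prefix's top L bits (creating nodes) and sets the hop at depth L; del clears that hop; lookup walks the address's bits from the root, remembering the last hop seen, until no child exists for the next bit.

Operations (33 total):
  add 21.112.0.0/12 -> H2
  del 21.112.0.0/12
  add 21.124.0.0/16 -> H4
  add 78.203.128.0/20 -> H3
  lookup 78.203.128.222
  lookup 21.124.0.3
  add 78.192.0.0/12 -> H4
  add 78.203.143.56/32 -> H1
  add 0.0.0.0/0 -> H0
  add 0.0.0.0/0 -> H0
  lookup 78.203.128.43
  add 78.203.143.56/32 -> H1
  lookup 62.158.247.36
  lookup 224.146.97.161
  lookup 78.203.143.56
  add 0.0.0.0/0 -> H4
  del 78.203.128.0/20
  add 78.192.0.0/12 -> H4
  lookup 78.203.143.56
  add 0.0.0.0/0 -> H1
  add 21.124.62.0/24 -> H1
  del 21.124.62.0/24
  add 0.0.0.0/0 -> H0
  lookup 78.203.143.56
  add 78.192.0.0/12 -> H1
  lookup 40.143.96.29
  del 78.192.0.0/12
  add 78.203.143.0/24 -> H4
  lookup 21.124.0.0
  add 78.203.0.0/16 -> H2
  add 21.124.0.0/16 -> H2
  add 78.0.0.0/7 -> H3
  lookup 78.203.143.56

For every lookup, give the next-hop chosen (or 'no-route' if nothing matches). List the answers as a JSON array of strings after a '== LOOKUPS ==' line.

Trace:
  add 21.112.0.0/12 -> H2 at depth 12
  del 21.112.0.0/12 (clear depth 12)
  add 21.124.0.0/16 -> H4 at depth 16
  add 78.203.128.0/20 -> H3 at depth 20
  lookup 78.203.128.222: bits 01001110110010111000 walk d0:-→d1:-→d2:-→d3:-→d4:-→d5:-→d6:-→d7:-→d8:-→d9:-→d10:-→d11:-→d12:-→d13:-→d14:-→d15:-→d16:-→d17:-→d18:-→d19:-→d20:H3 -> H3
  lookup 21.124.0.3: bits 0001010101111100 walk d0:-→d1:-→d2:-→d3:-→d4:-→d5:-→d6:-→d7:-→d8:-→d9:-→d10:-→d11:-→d12:-→d13:-→d14:-→d15:-→d16:H4 -> H4
  add 78.192.0.0/12 -> H4 at depth 12
  add 78.203.143.56/32 -> H1 at depth 32
  add 0.0.0.0/0 -> H0 at depth 0
  add 0.0.0.0/0 -> H0 at depth 0
  lookup 78.203.128.43: bits 01001110110010111000 walk d0:H0→d1:-→d2:-→d3:-→d4:-→d5:-→d6:-→d7:-→d8:-→d9:-→d10:-→d11:-→d12:H4→d13:-→d14:-→d15:-→d16:-→d17:-→d18:-→d19:-→d20:H3 -> H3
  add 78.203.143.56/32 -> H1 at depth 32
  lookup 62.158.247.36: bits 00 walk d0:H0→d1:-→d2:- -> H0
  lookup 224.146.97.161: bits ε walk d0:H0 -> H0
  lookup 78.203.143.56: bits 01001110110010111000111100111000 walk d0:H0→d1:-→d2:-→d3:-→d4:-→d5:-→d6:-→d7:-→d8:-→d9:-→d10:-→d11:-→d12:H4→d13:-→d14:-→d15:-→d16:-→d17:-→d18:-→d19:-→d20:H3→d21:-→d22:-→d23:-→d24:-→d25:-→d26:-→d27:-→d28:-→d29:-→d30:-→d31:-→d32:H1 -> H1
  add 0.0.0.0/0 -> H4 at depth 0
  del 78.203.128.0/20 (clear depth 20)
  add 78.192.0.0/12 -> H4 at depth 12
  lookup 78.203.143.56: bits 01001110110010111000111100111000 walk d0:H4→d1:-→d2:-→d3:-→d4:-→d5:-→d6:-→d7:-→d8:-→d9:-→d10:-→d11:-→d12:H4→d13:-→d14:-→d15:-→d16:-→d17:-→d18:-→d19:-→d20:-→d21:-→d22:-→d23:-→d24:-→d25:-→d26:-→d27:-→d28:-→d29:-→d30:-→d31:-→d32:H1 -> H1
  add 0.0.0.0/0 -> H1 at depth 0
  add 21.124.62.0/24 -> H1 at depth 24
  del 21.124.62.0/24 (clear depth 24)
  add 0.0.0.0/0 -> H0 at depth 0
  lookup 78.203.143.56: bits 01001110110010111000111100111000 walk d0:H0→d1:-→d2:-→d3:-→d4:-→d5:-→d6:-→d7:-→d8:-→d9:-→d10:-→d11:-→d12:H4→d13:-→d14:-→d15:-→d16:-→d17:-→d18:-→d19:-→d20:-→d21:-→d22:-→d23:-→d24:-→d25:-→d26:-→d27:-→d28:-→d29:-→d30:-→d31:-→d32:H1 -> H1
  add 78.192.0.0/12 -> H1 at depth 12
  lookup 40.143.96.29: bits 00 walk d0:H0→d1:-→d2:- -> H0
  del 78.192.0.0/12 (clear depth 12)
  add 78.203.143.0/24 -> H4 at depth 24
  lookup 21.124.0.0: bits 000101010111110000 walk d0:H0→d1:-→d2:-→d3:-→d4:-→d5:-→d6:-→d7:-→d8:-→d9:-→d10:-→d11:-→d12:-→d13:-→d14:-→d15:-→d16:H4→d17:-→d18:- -> H4
  add 78.203.0.0/16 -> H2 at depth 16
  add 21.124.0.0/16 -> H2 at depth 16
  add 78.0.0.0/7 -> H3 at depth 7
  lookup 78.203.143.56: bits 01001110110010111000111100111000 walk d0:H0→d1:-→d2:-→d3:-→d4:-→d5:-→d6:-→d7:H3→d8:-→d9:-→d10:-→d11:-→d12:-→d13:-→d14:-→d15:-→d16:H2→d17:-→d18:-→d19:-→d20:-→d21:-→d22:-→d23:-→d24:H4→d25:-→d26:-→d27:-→d28:-→d29:-→d30:-→d31:-→d32:H1 -> H1

== LOOKUPS ==
["H3","H4","H3","H0","H0","H1","H1","H1","H0","H4","H1"]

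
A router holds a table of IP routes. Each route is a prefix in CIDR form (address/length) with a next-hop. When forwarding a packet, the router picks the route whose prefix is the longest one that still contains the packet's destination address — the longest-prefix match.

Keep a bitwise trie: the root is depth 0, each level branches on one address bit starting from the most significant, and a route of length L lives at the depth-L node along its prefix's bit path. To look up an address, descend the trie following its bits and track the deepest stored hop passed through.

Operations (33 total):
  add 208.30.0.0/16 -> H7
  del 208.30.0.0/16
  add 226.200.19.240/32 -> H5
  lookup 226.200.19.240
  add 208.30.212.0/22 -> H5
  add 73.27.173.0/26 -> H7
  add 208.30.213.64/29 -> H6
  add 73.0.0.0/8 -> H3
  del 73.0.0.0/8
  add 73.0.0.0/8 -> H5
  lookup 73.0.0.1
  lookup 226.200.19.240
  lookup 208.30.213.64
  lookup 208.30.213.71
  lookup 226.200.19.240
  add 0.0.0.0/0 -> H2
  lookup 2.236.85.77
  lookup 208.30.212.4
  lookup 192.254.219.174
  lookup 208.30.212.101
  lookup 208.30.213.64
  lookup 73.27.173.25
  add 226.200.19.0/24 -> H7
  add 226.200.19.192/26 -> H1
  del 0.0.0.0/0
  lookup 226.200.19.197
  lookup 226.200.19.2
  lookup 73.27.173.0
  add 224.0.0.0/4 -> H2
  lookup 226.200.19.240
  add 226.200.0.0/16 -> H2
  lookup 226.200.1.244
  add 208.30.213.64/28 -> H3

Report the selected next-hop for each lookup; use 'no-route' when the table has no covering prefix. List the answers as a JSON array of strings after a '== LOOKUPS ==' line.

Apply in order:
  add 208.30.0.0/16 -> H7 at depth 16
  - 208.30.0.0/16 clear@16
  add 226.200.19.240/32 -> H5 at depth 32
  lookup 226.200.19.240: bits 11100010110010000001001111110000 walk d0:-→d1:-→d2:-→d3:-→d4:-→d5:-→d6:-→d7:-→d8:-→d9:-→d10:-→d11:-→d12:-→d13:-→d14:-→d15:-→d16:-→d17:-→d18:-→d19:-→d20:-→d21:-→d22:-→d23:-→d24:-→d25:-→d26:-→d27:-→d28:-→d29:-→d30:-→d31:-→d32:H5 -> H5
  add 208.30.212.0/22 -> H5 at depth 22
  add 73.27.173.0/26 -> H7 at depth 26
  add 208.30.213.64/29 -> H6 at depth 29
  add 73.0.0.0/8 -> H3 at depth 8
  - 73.0.0.0/8 clear@8
  add 73.0.0.0/8 -> H5 at depth 8
  lookup 73.0.0.1: bits 01001001000 walk d0:-→d1:-→d2:-→d3:-→d4:-→d5:-→d6:-→d7:-→d8:H5→d9:-→d10:-→d11:- -> H5
  lookup 226.200.19.240: bits 11100010110010000001001111110000 walk d0:-→d1:-→d2:-→d3:-→d4:-→d5:-→d6:-→d7:-→d8:-→d9:-→d10:-→d11:-→d12:-→d13:-→d14:-→d15:-→d16:-→d17:-→d18:-→d19:-→d20:-→d21:-→d22:-→d23:-→d24:-→d25:-→d26:-→d27:-→d28:-→d29:-→d30:-→d31:-→d32:H5 -> H5
  lookup 208.30.213.64: bits 11010000000111101101010101000 walk d0:-→d1:-→d2:-→d3:-→d4:-→d5:-→d6:-→d7:-→d8:-→d9:-→d10:-→d11:-→d12:-→d13:-→d14:-→d15:-→d16:-→d17:-→d18:-→d19:-→d20:-→d21:-→d22:H5→d23:-→d24:-→d25:-→d26:-→d27:-→d28:-→d29:H6 -> H6
  lookup 208.30.213.71: bits 11010000000111101101010101000 walk d0:-→d1:-→d2:-→d3:-→d4:-→d5:-→d6:-→d7:-→d8:-→d9:-→d10:-→d11:-→d12:-→d13:-→d14:-→d15:-→d16:-→d17:-→d18:-→d19:-→d20:-→d21:-→d22:H5→d23:-→d24:-→d25:-→d26:-→d27:-→d28:-→d29:H6 -> H6
  lookup 226.200.19.240: bits 11100010110010000001001111110000 walk d0:-→d1:-→d2:-→d3:-→d4:-→d5:-→d6:-→d7:-→d8:-→d9:-→d10:-→d11:-→d12:-→d13:-→d14:-→d15:-→d16:-→d17:-→d18:-→d19:-→d20:-→d21:-→d22:-→d23:-→d24:-→d25:-→d26:-→d27:-→d28:-→d29:-→d30:-→d31:-→d32:H5 -> H5
  add 0.0.0.0/0 -> H2 at depth 0
  lookup 2.236.85.77: bits 0 walk d0:H2→d1:- -> H2
  lookup 208.30.212.4: bits 11010000000111101101010 walk d0:H2→d1:-→d2:-→d3:-→d4:-→d5:-→d6:-→d7:-→d8:-→d9:-→d10:-→d11:-→d12:-→d13:-→d14:-→d15:-→d16:-→d17:-→d18:-→d19:-→d20:-→d21:-→d22:H5→d23:- -> H5
  lookup 192.254.219.174: bits 110 walk d0:H2→d1:-→d2:-→d3:- -> H2
  lookup 208.30.212.101: bits 11010000000111101101010 walk d0:H2→d1:-→d2:-→d3:-→d4:-→d5:-→d6:-→d7:-→d8:-→d9:-→d10:-→d11:-→d12:-→d13:-→d14:-→d15:-→d16:-→d17:-→d18:-→d19:-→d20:-→d21:-→d22:H5→d23:- -> H5
  lookup 208.30.213.64: bits 11010000000111101101010101000 walk d0:H2→d1:-→d2:-→d3:-→d4:-→d5:-→d6:-→d7:-→d8:-→d9:-→d10:-→d11:-→d12:-→d13:-→d14:-→d15:-→d16:-→d17:-→d18:-→d19:-→d20:-→d21:-→d22:H5→d23:-→d24:-→d25:-→d26:-→d27:-→d28:-→d29:H6 -> H6
  lookup 73.27.173.25: bits 01001001000110111010110100 walk d0:H2→d1:-→d2:-→d3:-→d4:-→d5:-→d6:-→d7:-→d8:H5→d9:-→d10:-→d11:-→d12:-→d13:-→d14:-→d15:-→d16:-→d17:-→d18:-→d19:-→d20:-→d21:-→d22:-→d23:-→d24:-→d25:-→d26:H7 -> H7
  add 226.200.19.0/24 -> H7 at depth 24
  add 226.200.19.192/26 -> H1 at depth 26
  - 0.0.0.0/0 clear@0
  lookup 226.200.19.197: bits 11100010110010000001001111 walk d0:-→d1:-→d2:-→d3:-→d4:-→d5:-→d6:-→d7:-→d8:-→d9:-→d10:-→d11:-→d12:-→d13:-→d14:-→d15:-→d16:-→d17:-→d18:-→d19:-→d20:-→d21:-→d22:-→d23:-→d24:H7→d25:-→d26:H1 -> H1
  lookup 226.200.19.2: bits 111000101100100000010011 walk d0:-→d1:-→d2:-→d3:-→d4:-→d5:-→d6:-→d7:-→d8:-→d9:-→d10:-→d11:-→d12:-→d13:-→d14:-→d15:-→d16:-→d17:-→d18:-→d19:-→d20:-→d21:-→d22:-→d23:-→d24:H7 -> H7
  lookup 73.27.173.0: bits 01001001000110111010110100 walk d0:-→d1:-→d2:-→d3:-→d4:-→d5:-→d6:-→d7:-→d8:H5→d9:-→d10:-→d11:-→d12:-→d13:-→d14:-→d15:-→d16:-→d17:-→d18:-→d19:-→d20:-→d21:-→d22:-→d23:-→d24:-→d25:-→d26:H7 -> H7
  add 224.0.0.0/4 -> H2 at depth 4
  lookup 226.200.19.240: bits 11100010110010000001001111110000 walk d0:-→d1:-→d2:-→d3:-→d4:H2→d5:-→d6:-→d7:-→d8:-→d9:-→d10:-→d11:-→d12:-→d13:-→d14:-→d15:-→d16:-→d17:-→d18:-→d19:-→d20:-→d21:-→d22:-→d23:-→d24:H7→d25:-→d26:H1→d27:-→d28:-→d29:-→d30:-→d31:-→d32:H5 -> H5
  add 226.200.0.0/16 -> H2 at depth 16
  lookup 226.200.1.244: bits 1110001011001000000 walk d0:-→d1:-→d2:-→d3:-→d4:H2→d5:-→d6:-→d7:-→d8:-→d9:-→d10:-→d11:-→d12:-→d13:-→d14:-→d15:-→d16:H2→d17:-→d18:-→d19:- -> H2
  add 208.30.213.64/28 -> H3 at depth 28

== LOOKUPS ==
["H5","H5","H5","H6","H6","H5","H2","H5","H2","H5","H6","H7","H1","H7","H7","H5","H2"]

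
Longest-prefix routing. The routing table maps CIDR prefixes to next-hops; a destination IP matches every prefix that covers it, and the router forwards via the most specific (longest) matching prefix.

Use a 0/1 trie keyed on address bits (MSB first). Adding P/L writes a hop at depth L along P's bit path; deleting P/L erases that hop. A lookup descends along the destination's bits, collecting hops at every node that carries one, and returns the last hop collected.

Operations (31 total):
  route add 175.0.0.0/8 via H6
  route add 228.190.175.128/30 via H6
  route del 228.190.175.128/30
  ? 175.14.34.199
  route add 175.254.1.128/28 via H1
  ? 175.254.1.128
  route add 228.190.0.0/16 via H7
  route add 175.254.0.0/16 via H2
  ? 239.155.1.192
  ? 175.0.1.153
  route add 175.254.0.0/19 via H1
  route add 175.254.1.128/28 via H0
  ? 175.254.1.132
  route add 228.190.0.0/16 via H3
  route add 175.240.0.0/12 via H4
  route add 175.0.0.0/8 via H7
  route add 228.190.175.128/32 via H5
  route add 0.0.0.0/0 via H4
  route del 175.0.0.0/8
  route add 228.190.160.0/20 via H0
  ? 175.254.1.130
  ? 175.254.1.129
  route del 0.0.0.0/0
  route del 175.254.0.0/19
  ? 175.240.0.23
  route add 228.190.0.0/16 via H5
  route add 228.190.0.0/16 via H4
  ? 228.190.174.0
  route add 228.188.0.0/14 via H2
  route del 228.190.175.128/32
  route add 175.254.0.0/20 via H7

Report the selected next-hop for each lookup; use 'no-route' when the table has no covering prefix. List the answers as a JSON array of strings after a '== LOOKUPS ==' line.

Apply in order:
  + 175.0.0.0/8 (H6) depth=8
  + 228.190.175.128/30 (H6) depth=30
  del 228.190.175.128/30 (clear depth 30)
  Q 175.14.34.199: descend 10101111 ; hops seen [H6] ; pick H6
  + 175.254.1.128/28 (H1) depth=28
  Q 175.254.1.128: descend 1010111111111110000000011000 ; hops seen [H6,H1] ; pick H1
  + 228.190.0.0/16 (H7) depth=16
  + 175.254.0.0/16 (H2) depth=16
  Q 239.155.1.192: descend 1110 ; hops seen [∅] ; pick no-route
  Q 175.0.1.153: descend 10101111 ; hops seen [H6] ; pick H6
  + 175.254.0.0/19 (H1) depth=19
  + 175.254.1.128/28 (H0) depth=28
  Q 175.254.1.132: descend 1010111111111110000000011000 ; hops seen [H6,H2,H1,H0] ; pick H0
  + 228.190.0.0/16 (H3) depth=16
  + 175.240.0.0/12 (H4) depth=12
  + 175.0.0.0/8 (H7) depth=8
  + 228.190.175.128/32 (H5) depth=32
  + 0.0.0.0/0 (H4) depth=0
  del 175.0.0.0/8 (clear depth 8)
  + 228.190.160.0/20 (H0) depth=20
  Q 175.254.1.130: descend 1010111111111110000000011000 ; hops seen [H4,H4,H2,H1,H0] ; pick H0
  Q 175.254.1.129: descend 1010111111111110000000011000 ; hops seen [H4,H4,H2,H1,H0] ; pick H0
  del 0.0.0.0/0 (clear depth 0)
  del 175.254.0.0/19 (clear depth 19)
  Q 175.240.0.23: descend 101011111111 ; hops seen [H4] ; pick H4
  + 228.190.0.0/16 (H5) depth=16
  + 228.190.0.0/16 (H4) depth=16
  Q 228.190.174.0: descend 11100100101111101010111 ; hops seen [H4,H0] ; pick H0
  + 228.188.0.0/14 (H2) depth=14
  del 228.190.175.128/32 (clear depth 32)
  + 175.254.0.0/20 (H7) depth=20

== LOOKUPS ==
["H6","H1","no-route","H6","H0","H0","H0","H4","H0"]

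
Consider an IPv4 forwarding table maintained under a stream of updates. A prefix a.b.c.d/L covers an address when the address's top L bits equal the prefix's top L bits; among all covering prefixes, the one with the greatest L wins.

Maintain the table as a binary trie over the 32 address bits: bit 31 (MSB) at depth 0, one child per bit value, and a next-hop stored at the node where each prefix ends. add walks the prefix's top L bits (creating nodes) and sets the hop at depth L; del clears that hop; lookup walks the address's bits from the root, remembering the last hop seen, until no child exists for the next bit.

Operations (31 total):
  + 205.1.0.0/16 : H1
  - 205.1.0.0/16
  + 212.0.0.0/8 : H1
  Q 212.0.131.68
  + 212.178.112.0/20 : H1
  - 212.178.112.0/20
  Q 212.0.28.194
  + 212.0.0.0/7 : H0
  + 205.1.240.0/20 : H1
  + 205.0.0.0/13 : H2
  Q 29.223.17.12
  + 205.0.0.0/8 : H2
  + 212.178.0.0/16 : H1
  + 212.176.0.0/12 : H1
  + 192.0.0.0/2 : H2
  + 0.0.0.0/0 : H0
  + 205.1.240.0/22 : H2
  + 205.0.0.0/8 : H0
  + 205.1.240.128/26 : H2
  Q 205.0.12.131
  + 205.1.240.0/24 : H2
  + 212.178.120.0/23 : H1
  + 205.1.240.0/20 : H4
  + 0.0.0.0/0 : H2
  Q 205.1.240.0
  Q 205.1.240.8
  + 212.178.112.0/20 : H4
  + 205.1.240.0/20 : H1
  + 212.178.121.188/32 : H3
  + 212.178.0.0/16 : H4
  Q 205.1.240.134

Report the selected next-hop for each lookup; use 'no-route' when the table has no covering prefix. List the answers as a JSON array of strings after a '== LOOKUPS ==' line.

Apply in order:
  + 205.1.0.0/16 (H1) depth=16
  - 205.1.0.0/16 clear@16
  + 212.0.0.0/8 (H1) depth=8
  ? 212.0.131.68  path d0:-→d1:-→d2:-→d3:-→d4:-→d5:-→d6:-→d7:-→d8:H1  best=H1
  + 212.178.112.0/20 (H1) depth=20
  - 212.178.112.0/20 clear@20
  ? 212.0.28.194  path d0:-→d1:-→d2:-→d3:-→d4:-→d5:-→d6:-→d7:-→d8:H1  best=H1
  + 212.0.0.0/7 (H0) depth=7
  + 205.1.240.0/20 (H1) depth=20
  + 205.0.0.0/13 (H2) depth=13
  ? 29.223.17.12  path d0:-  best=no-route
  + 205.0.0.0/8 (H2) depth=8
  + 212.178.0.0/16 (H1) depth=16
  + 212.176.0.0/12 (H1) depth=12
  + 192.0.0.0/2 (H2) depth=2
  + 0.0.0.0/0 (H0) depth=0
  + 205.1.240.0/22 (H2) depth=22
  + 205.0.0.0/8 (H0) depth=8
  + 205.1.240.128/26 (H2) depth=26
  ? 205.0.12.131  path d0:H0→d1:-→d2:H2→d3:-→d4:-→d5:-→d6:-→d7:-→d8:H0→d9:-→d10:-→d11:-→d12:-→d13:H2→d14:-→d15:-  best=H2
  + 205.1.240.0/24 (H2) depth=24
  + 212.178.120.0/23 (H1) depth=23
  + 205.1.240.0/20 (H4) depth=20
  + 0.0.0.0/0 (H2) depth=0
  ? 205.1.240.0  path d0:H2→d1:-→d2:H2→d3:-→d4:-→d5:-→d6:-→d7:-→d8:H0→d9:-→d10:-→d11:-→d12:-→d13:H2→d14:-→d15:-→d16:-→d17:-→d18:-→d19:-→d20:H4→d21:-→d22:H2→d23:-→d24:H2  best=H2
  ? 205.1.240.8  path d0:H2→d1:-→d2:H2→d3:-→d4:-→d5:-→d6:-→d7:-→d8:H0→d9:-→d10:-→d11:-→d12:-→d13:H2→d14:-→d15:-→d16:-→d17:-→d18:-→d19:-→d20:H4→d21:-→d22:H2→d23:-→d24:H2  best=H2
  + 212.178.112.0/20 (H4) depth=20
  + 205.1.240.0/20 (H1) depth=20
  + 212.178.121.188/32 (H3) depth=32
  + 212.178.0.0/16 (H4) depth=16
  ? 205.1.240.134  path d0:H2→d1:-→d2:H2→d3:-→d4:-→d5:-→d6:-→d7:-→d8:H0→d9:-→d10:-→d11:-→d12:-→d13:H2→d14:-→d15:-→d16:-→d17:-→d18:-→d19:-→d20:H1→d21:-→d22:H2→d23:-→d24:H2→d25:-→d26:H2  best=H2

== LOOKUPS ==
["H1","H1","no-route","H2","H2","H2","H2"]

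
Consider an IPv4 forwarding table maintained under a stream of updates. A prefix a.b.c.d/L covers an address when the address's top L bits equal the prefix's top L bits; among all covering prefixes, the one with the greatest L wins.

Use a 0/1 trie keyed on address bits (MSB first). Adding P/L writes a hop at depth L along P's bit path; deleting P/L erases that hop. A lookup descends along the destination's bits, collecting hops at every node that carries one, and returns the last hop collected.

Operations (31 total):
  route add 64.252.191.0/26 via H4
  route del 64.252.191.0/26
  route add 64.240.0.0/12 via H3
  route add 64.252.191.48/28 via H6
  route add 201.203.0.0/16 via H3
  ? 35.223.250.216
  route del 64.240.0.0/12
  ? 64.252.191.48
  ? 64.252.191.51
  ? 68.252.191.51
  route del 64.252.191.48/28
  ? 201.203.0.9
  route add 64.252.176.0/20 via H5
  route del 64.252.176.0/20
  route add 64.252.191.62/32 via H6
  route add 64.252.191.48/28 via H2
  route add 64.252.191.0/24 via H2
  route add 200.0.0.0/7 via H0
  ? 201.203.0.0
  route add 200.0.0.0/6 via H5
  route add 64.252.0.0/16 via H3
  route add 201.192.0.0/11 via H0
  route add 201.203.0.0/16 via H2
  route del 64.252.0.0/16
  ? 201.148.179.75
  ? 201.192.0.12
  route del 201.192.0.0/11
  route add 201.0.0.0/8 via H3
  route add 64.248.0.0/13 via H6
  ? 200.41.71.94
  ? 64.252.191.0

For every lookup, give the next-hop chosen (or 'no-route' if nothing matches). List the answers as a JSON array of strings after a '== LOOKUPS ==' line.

Trace:
  + 64.252.191.0/26 (H4) depth=26
  - 64.252.191.0/26 clear@26
  + 64.240.0.0/12 (H3) depth=12
  + 64.252.191.48/28 (H6) depth=28
  + 201.203.0.0/16 (H3) depth=16
  Q 35.223.250.216: descend 0 ; hops seen [∅] ; pick no-route
  - 64.240.0.0/12 clear@12
  Q 64.252.191.48: descend 0100000011111100101111110011 ; hops seen [H6] ; pick H6
  Q 64.252.191.51: descend 0100000011111100101111110011 ; hops seen [H6] ; pick H6
  Q 68.252.191.51: descend 01000 ; hops seen [∅] ; pick no-route
  - 64.252.191.48/28 clear@28
  Q 201.203.0.9: descend 1100100111001011 ; hops seen [H3] ; pick H3
  + 64.252.176.0/20 (H5) depth=20
  - 64.252.176.0/20 clear@20
  + 64.252.191.62/32 (H6) depth=32
  + 64.252.191.48/28 (H2) depth=28
  + 64.252.191.0/24 (H2) depth=24
  + 200.0.0.0/7 (H0) depth=7
  Q 201.203.0.0: descend 1100100111001011 ; hops seen [H0,H3] ; pick H3
  + 200.0.0.0/6 (H5) depth=6
  + 64.252.0.0/16 (H3) depth=16
  + 201.192.0.0/11 (H0) depth=11
  + 201.203.0.0/16 (H2) depth=16
  - 64.252.0.0/16 clear@16
  Q 201.148.179.75: descend 110010011 ; hops seen [H5,H0] ; pick H0
  Q 201.192.0.12: descend 110010011100 ; hops seen [H5,H0,H0] ; pick H0
  - 201.192.0.0/11 clear@11
  + 201.0.0.0/8 (H3) depth=8
  + 64.248.0.0/13 (H6) depth=13
  Q 200.41.71.94: descend 1100100 ; hops seen [H5,H0] ; pick H0
  Q 64.252.191.0: descend 01000000111111001011111100 ; hops seen [H6,H2] ; pick H2

== LOOKUPS ==
["no-route","H6","H6","no-route","H3","H3","H0","H0","H0","H2"]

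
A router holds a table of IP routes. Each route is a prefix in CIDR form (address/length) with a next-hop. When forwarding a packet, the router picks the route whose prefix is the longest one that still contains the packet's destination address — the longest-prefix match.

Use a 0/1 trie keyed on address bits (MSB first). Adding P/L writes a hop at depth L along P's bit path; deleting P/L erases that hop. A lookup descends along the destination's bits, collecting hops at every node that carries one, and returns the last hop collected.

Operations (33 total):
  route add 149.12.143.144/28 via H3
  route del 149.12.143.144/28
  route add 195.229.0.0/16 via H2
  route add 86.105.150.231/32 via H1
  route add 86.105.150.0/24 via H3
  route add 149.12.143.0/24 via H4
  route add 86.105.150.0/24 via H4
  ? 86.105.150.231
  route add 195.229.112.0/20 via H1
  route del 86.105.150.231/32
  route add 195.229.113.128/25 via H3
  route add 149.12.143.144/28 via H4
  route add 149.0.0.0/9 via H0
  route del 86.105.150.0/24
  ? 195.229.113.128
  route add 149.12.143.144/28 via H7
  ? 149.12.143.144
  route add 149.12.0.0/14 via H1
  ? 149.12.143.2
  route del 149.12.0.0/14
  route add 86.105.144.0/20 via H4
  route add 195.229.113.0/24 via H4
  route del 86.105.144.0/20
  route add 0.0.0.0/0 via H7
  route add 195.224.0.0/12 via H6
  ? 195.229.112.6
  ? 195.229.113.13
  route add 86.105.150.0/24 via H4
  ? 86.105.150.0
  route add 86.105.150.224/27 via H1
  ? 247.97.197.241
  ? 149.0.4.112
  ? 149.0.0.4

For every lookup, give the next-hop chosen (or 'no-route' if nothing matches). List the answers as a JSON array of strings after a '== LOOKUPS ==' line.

Apply in order:
  + 149.12.143.144/28 (H3) depth=28
  del 149.12.143.144/28 (clear depth 28)
  + 195.229.0.0/16 (H2) depth=16
  + 86.105.150.231/32 (H1) depth=32
  + 86.105.150.0/24 (H3) depth=24
  + 149.12.143.0/24 (H4) depth=24
  + 86.105.150.0/24 (H4) depth=24
  lookup 86.105.150.231: bits 01010110011010011001011011100111 walk d0:-→d1:-→d2:-→d3:-→d4:-→d5:-→d6:-→d7:-→d8:-→d9:-→d10:-→d11:-→d12:-→d13:-→d14:-→d15:-→d16:-→d17:-→d18:-→d19:-→d20:-→d21:-→d22:-→d23:-→d24:H4→d25:-→d26:-→d27:-→d28:-→d29:-→d30:-→d31:-→d32:H1 -> H1
  + 195.229.112.0/20 (H1) depth=20
  del 86.105.150.231/32 (clear depth 32)
  + 195.229.113.128/25 (H3) depth=25
  + 149.12.143.144/28 (H4) depth=28
  + 149.0.0.0/9 (H0) depth=9
  del 86.105.150.0/24 (clear depth 24)
  lookup 195.229.113.128: bits 1100001111100101011100011 walk d0:-→d1:-→d2:-→d3:-→d4:-→d5:-→d6:-→d7:-→d8:-→d9:-→d10:-→d11:-→d12:-→d13:-→d14:-→d15:-→d16:H2→d17:-→d18:-→d19:-→d20:H1→d21:-→d22:-→d23:-→d24:-→d25:H3 -> H3
  + 149.12.143.144/28 (H7) depth=28
  lookup 149.12.143.144: bits 1001010100001100100011111001 walk d0:-→d1:-→d2:-→d3:-→d4:-→d5:-→d6:-→d7:-→d8:-→d9:H0→d10:-→d11:-→d12:-→d13:-→d14:-→d15:-→d16:-→d17:-→d18:-→d19:-→d20:-→d21:-→d22:-→d23:-→d24:H4→d25:-→d26:-→d27:-→d28:H7 -> H7
  + 149.12.0.0/14 (H1) depth=14
  lookup 149.12.143.2: bits 100101010000110010001111 walk d0:-→d1:-→d2:-→d3:-→d4:-→d5:-→d6:-→d7:-→d8:-→d9:H0→d10:-→d11:-→d12:-→d13:-→d14:H1→d15:-→d16:-→d17:-→d18:-→d19:-→d20:-→d21:-→d22:-→d23:-→d24:H4 -> H4
  del 149.12.0.0/14 (clear depth 14)
  + 86.105.144.0/20 (H4) depth=20
  + 195.229.113.0/24 (H4) depth=24
  del 86.105.144.0/20 (clear depth 20)
  + 0.0.0.0/0 (H7) depth=0
  + 195.224.0.0/12 (H6) depth=12
  lookup 195.229.112.6: bits 11000011111001010111000 walk d0:H7→d1:-→d2:-→d3:-→d4:-→d5:-→d6:-→d7:-→d8:-→d9:-→d10:-→d11:-→d12:H6→d13:-→d14:-→d15:-→d16:H2→d17:-→d18:-→d19:-→d20:H1→d21:-→d22:-→d23:- -> H1
  lookup 195.229.113.13: bits 110000111110010101110001 walk d0:H7→d1:-→d2:-→d3:-→d4:-→d5:-→d6:-→d7:-→d8:-→d9:-→d10:-→d11:-→d12:H6→d13:-→d14:-→d15:-→d16:H2→d17:-→d18:-→d19:-→d20:H1→d21:-→d22:-→d23:-→d24:H4 -> H4
  + 86.105.150.0/24 (H4) depth=24
  lookup 86.105.150.0: bits 010101100110100110010110 walk d0:H7→d1:-→d2:-→d3:-→d4:-→d5:-→d6:-→d7:-→d8:-→d9:-→d10:-→d11:-→d12:-→d13:-→d14:-→d15:-→d16:-→d17:-→d18:-→d19:-→d20:-→d21:-→d22:-→d23:-→d24:H4 -> H4
  + 86.105.150.224/27 (H1) depth=27
  lookup 247.97.197.241: bits 11 walk d0:H7→d1:-→d2:- -> H7
  lookup 149.0.4.112: bits 100101010000 walk d0:H7→d1:-→d2:-→d3:-→d4:-→d5:-→d6:-→d7:-→d8:-→d9:H0→d10:-→d11:-→d12:- -> H0
  lookup 149.0.0.4: bits 100101010000 walk d0:H7→d1:-→d2:-→d3:-→d4:-→d5:-→d6:-→d7:-→d8:-→d9:H0→d10:-→d11:-→d12:- -> H0

== LOOKUPS ==
["H1","H3","H7","H4","H1","H4","H4","H7","H0","H0"]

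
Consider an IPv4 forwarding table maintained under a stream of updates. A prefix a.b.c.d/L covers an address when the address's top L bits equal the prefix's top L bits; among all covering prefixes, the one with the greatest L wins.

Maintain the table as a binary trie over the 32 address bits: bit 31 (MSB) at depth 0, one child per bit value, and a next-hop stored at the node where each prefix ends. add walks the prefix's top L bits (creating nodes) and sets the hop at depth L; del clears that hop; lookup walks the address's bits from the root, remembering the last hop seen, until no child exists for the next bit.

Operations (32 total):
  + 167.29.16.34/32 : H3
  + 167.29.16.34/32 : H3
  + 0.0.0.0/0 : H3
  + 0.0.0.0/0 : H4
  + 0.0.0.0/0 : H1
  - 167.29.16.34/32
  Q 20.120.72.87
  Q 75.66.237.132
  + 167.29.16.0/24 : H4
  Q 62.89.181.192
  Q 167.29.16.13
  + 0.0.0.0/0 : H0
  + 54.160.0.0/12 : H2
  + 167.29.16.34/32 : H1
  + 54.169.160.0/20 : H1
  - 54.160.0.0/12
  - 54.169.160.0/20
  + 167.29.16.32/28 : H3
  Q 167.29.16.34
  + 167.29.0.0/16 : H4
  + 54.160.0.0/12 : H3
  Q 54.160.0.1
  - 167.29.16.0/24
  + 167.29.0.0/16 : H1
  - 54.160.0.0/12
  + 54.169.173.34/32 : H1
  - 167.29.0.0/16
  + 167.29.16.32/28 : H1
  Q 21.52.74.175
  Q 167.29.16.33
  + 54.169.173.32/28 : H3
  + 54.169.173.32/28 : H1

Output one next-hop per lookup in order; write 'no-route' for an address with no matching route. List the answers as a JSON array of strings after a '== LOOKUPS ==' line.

Apply in order:
  add 167.29.16.34/32 -> H3 at depth 32
  add 167.29.16.34/32 -> H3 at depth 32
  add 0.0.0.0/0 -> H3 at depth 0
  add 0.0.0.0/0 -> H4 at depth 0
  add 0.0.0.0/0 -> H1 at depth 0
  - 167.29.16.34/32 clear@32
  lookup 20.120.72.87: bits ε walk d0:H1 -> H1
  lookup 75.66.237.132: bits ε walk d0:H1 -> H1
  add 167.29.16.0/24 -> H4 at depth 24
  lookup 62.89.181.192: bits ε walk d0:H1 -> H1
  lookup 167.29.16.13: bits 10100111000111010001000000 walk d0:H1→d1:-→d2:-→d3:-→d4:-→d5:-→d6:-→d7:-→d8:-→d9:-→d10:-→d11:-→d12:-→d13:-→d14:-→d15:-→d16:-→d17:-→d18:-→d19:-→d20:-→d21:-→d22:-→d23:-→d24:H4→d25:-→d26:- -> H4
  add 0.0.0.0/0 -> H0 at depth 0
  add 54.160.0.0/12 -> H2 at depth 12
  add 167.29.16.34/32 -> H1 at depth 32
  add 54.169.160.0/20 -> H1 at depth 20
  - 54.160.0.0/12 clear@12
  - 54.169.160.0/20 clear@20
  add 167.29.16.32/28 -> H3 at depth 28
  lookup 167.29.16.34: bits 10100111000111010001000000100010 walk d0:H0→d1:-→d2:-→d3:-→d4:-→d5:-→d6:-→d7:-→d8:-→d9:-→d10:-→d11:-→d12:-→d13:-→d14:-→d15:-→d16:-→d17:-→d18:-→d19:-→d20:-→d21:-→d22:-→d23:-→d24:H4→d25:-→d26:-→d27:-→d28:H3→d29:-→d30:-→d31:-→d32:H1 -> H1
  add 167.29.0.0/16 -> H4 at depth 16
  add 54.160.0.0/12 -> H3 at depth 12
  lookup 54.160.0.1: bits 001101101010 walk d0:H0→d1:-→d2:-→d3:-→d4:-→d5:-→d6:-→d7:-→d8:-→d9:-→d10:-→d11:-→d12:H3 -> H3
  - 167.29.16.0/24 clear@24
  add 167.29.0.0/16 -> H1 at depth 16
  - 54.160.0.0/12 clear@12
  add 54.169.173.34/32 -> H1 at depth 32
  - 167.29.0.0/16 clear@16
  add 167.29.16.32/28 -> H1 at depth 28
  lookup 21.52.74.175: bits 00 walk d0:H0→d1:-→d2:- -> H0
  lookup 167.29.16.33: bits 101001110001110100010000001000 walk d0:H0→d1:-→d2:-→d3:-→d4:-→d5:-→d6:-→d7:-→d8:-→d9:-→d10:-→d11:-→d12:-→d13:-→d14:-→d15:-→d16:-→d17:-→d18:-→d19:-→d20:-→d21:-→d22:-→d23:-→d24:-→d25:-→d26:-→d27:-→d28:H1→d29:-→d30:- -> H1
  add 54.169.173.32/28 -> H3 at depth 28
  add 54.169.173.32/28 -> H1 at depth 28

== LOOKUPS ==
["H1","H1","H1","H4","H1","H3","H0","H1"]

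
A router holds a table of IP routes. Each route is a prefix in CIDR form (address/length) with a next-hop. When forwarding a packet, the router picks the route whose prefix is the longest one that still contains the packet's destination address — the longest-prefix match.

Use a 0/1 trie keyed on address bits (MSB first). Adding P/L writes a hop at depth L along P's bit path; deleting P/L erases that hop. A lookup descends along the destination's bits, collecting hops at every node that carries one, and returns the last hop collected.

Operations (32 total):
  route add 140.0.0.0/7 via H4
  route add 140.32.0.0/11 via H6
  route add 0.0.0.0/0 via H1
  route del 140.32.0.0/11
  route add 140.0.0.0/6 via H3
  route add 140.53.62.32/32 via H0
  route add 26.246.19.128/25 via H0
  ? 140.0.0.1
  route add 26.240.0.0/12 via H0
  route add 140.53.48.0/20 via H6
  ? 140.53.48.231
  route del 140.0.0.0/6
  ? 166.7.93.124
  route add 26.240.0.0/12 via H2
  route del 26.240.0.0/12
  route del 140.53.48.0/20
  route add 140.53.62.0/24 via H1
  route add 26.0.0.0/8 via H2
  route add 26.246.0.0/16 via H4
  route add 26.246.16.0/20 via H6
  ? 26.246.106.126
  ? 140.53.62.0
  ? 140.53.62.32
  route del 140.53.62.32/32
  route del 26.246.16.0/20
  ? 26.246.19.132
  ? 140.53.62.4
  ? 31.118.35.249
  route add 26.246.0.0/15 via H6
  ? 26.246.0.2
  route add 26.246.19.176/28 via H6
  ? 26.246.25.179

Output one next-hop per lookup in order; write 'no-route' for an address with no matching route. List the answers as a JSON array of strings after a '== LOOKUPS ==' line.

Trace:
  add 140.0.0.0/7 -> H4 at depth 7
  add 140.32.0.0/11 -> H6 at depth 11
  add 0.0.0.0/0 -> H1 at depth 0
  del 140.32.0.0/11 (clear depth 11)
  add 140.0.0.0/6 -> H3 at depth 6
  add 140.53.62.32/32 -> H0 at depth 32
  add 26.246.19.128/25 -> H0 at depth 25
  ? 140.0.0.1  path d0:H1→d1:-→d2:-→d3:-→d4:-→d5:-→d6:H3→d7:H4→d8:-→d9:-→d10:-  best=H4
  add 26.240.0.0/12 -> H0 at depth 12
  add 140.53.48.0/20 -> H6 at depth 20
  ? 140.53.48.231  path d0:H1→d1:-→d2:-→d3:-→d4:-→d5:-→d6:H3→d7:H4→d8:-→d9:-→d10:-→d11:-→d12:-→d13:-→d14:-→d15:-→d16:-→d17:-→d18:-→d19:-→d20:H6  best=H6
  del 140.0.0.0/6 (clear depth 6)
  ? 166.7.93.124  path d0:H1→d1:-→d2:-  best=H1
  add 26.240.0.0/12 -> H2 at depth 12
  del 26.240.0.0/12 (clear depth 12)
  del 140.53.48.0/20 (clear depth 20)
  add 140.53.62.0/24 -> H1 at depth 24
  add 26.0.0.0/8 -> H2 at depth 8
  add 26.246.0.0/16 -> H4 at depth 16
  add 26.246.16.0/20 -> H6 at depth 20
  ? 26.246.106.126  path d0:H1→d1:-→d2:-→d3:-→d4:-→d5:-→d6:-→d7:-→d8:H2→d9:-→d10:-→d11:-→d12:-→d13:-→d14:-→d15:-→d16:H4→d17:-  best=H4
  ? 140.53.62.0  path d0:H1→d1:-→d2:-→d3:-→d4:-→d5:-→d6:-→d7:H4→d8:-→d9:-→d10:-→d11:-→d12:-→d13:-→d14:-→d15:-→d16:-→d17:-→d18:-→d19:-→d20:-→d21:-→d22:-→d23:-→d24:H1→d25:-→d26:-  best=H1
  ? 140.53.62.32  path d0:H1→d1:-→d2:-→d3:-→d4:-→d5:-→d6:-→d7:H4→d8:-→d9:-→d10:-→d11:-→d12:-→d13:-→d14:-→d15:-→d16:-→d17:-→d18:-→d19:-→d20:-→d21:-→d22:-→d23:-→d24:H1→d25:-→d26:-→d27:-→d28:-→d29:-→d30:-→d31:-→d32:H0  best=H0
  del 140.53.62.32/32 (clear depth 32)
  del 26.246.16.0/20 (clear depth 20)
  ? 26.246.19.132  path d0:H1→d1:-→d2:-→d3:-→d4:-→d5:-→d6:-→d7:-→d8:H2→d9:-→d10:-→d11:-→d12:-→d13:-→d14:-→d15:-→d16:H4→d17:-→d18:-→d19:-→d20:-→d21:-→d22:-→d23:-→d24:-→d25:H0  best=H0
  ? 140.53.62.4  path d0:H1→d1:-→d2:-→d3:-→d4:-→d5:-→d6:-→d7:H4→d8:-→d9:-→d10:-→d11:-→d12:-→d13:-→d14:-→d15:-→d16:-→d17:-→d18:-→d19:-→d20:-→d21:-→d22:-→d23:-→d24:H1→d25:-→d26:-  best=H1
  ? 31.118.35.249  path d0:H1→d1:-→d2:-→d3:-→d4:-→d5:-  best=H1
  add 26.246.0.0/15 -> H6 at depth 15
  ? 26.246.0.2  path d0:H1→d1:-→d2:-→d3:-→d4:-→d5:-→d6:-→d7:-→d8:H2→d9:-→d10:-→d11:-→d12:-→d13:-→d14:-→d15:H6→d16:H4→d17:-→d18:-→d19:-  best=H4
  add 26.246.19.176/28 -> H6 at depth 28
  ? 26.246.25.179  path d0:H1→d1:-→d2:-→d3:-→d4:-→d5:-→d6:-→d7:-→d8:H2→d9:-→d10:-→d11:-→d12:-→d13:-→d14:-→d15:H6→d16:H4→d17:-→d18:-→d19:-→d20:-  best=H4

== LOOKUPS ==
["H4","H6","H1","H4","H1","H0","H0","H1","H1","H4","H4"]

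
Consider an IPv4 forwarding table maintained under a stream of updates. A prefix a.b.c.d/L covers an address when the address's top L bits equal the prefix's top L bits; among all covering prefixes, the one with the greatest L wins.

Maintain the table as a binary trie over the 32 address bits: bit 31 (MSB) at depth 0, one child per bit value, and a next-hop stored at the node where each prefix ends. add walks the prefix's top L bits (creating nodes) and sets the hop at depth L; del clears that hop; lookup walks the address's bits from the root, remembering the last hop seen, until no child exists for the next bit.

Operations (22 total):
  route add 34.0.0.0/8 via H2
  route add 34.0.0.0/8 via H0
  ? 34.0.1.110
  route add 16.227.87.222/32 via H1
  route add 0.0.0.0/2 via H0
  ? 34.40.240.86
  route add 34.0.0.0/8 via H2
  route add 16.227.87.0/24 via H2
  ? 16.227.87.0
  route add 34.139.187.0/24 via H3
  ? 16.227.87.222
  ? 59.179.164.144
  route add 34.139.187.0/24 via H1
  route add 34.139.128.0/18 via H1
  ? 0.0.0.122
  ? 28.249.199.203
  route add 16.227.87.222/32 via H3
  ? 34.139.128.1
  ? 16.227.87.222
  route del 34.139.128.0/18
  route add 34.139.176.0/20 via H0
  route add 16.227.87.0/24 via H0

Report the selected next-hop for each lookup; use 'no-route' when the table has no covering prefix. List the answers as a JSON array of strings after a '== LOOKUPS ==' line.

Process each operation:
  add 34.0.0.0/8 -> H2 at depth 8
  add 34.0.0.0/8 -> H0 at depth 8
  lookup 34.0.1.110: bits 00100010 walk d0:-→d1:-→d2:-→d3:-→d4:-→d5:-→d6:-→d7:-→d8:H0 -> H0
  add 16.227.87.222/32 -> H1 at depth 32
  add 0.0.0.0/2 -> H0 at depth 2
  lookup 34.40.240.86: bits 00100010 walk d0:-→d1:-→d2:H0→d3:-→d4:-→d5:-→d6:-→d7:-→d8:H0 -> H0
  add 34.0.0.0/8 -> H2 at depth 8
  add 16.227.87.0/24 -> H2 at depth 24
  lookup 16.227.87.0: bits 000100001110001101010111 walk d0:-→d1:-→d2:H0→d3:-→d4:-→d5:-→d6:-→d7:-→d8:-→d9:-→d10:-→d11:-→d12:-→d13:-→d14:-→d15:-→d16:-→d17:-→d18:-→d19:-→d20:-→d21:-→d22:-→d23:-→d24:H2 -> H2
  add 34.139.187.0/24 -> H3 at depth 24
  lookup 16.227.87.222: bits 00010000111000110101011111011110 walk d0:-→d1:-→d2:H0→d3:-→d4:-→d5:-→d6:-→d7:-→d8:-→d9:-→d10:-→d11:-→d12:-→d13:-→d14:-→d15:-→d16:-→d17:-→d18:-→d19:-→d20:-→d21:-→d22:-→d23:-→d24:H2→d25:-→d26:-→d27:-→d28:-→d29:-→d30:-→d31:-→d32:H1 -> H1
  lookup 59.179.164.144: bits 001 walk d0:-→d1:-→d2:H0→d3:- -> H0
  add 34.139.187.0/24 -> H1 at depth 24
  add 34.139.128.0/18 -> H1 at depth 18
  lookup 0.0.0.122: bits 000 walk d0:-→d1:-→d2:H0→d3:- -> H0
  lookup 28.249.199.203: bits 0001 walk d0:-→d1:-→d2:H0→d3:-→d4:- -> H0
  add 16.227.87.222/32 -> H3 at depth 32
  lookup 34.139.128.1: bits 001000101000101110 walk d0:-→d1:-→d2:H0→d3:-→d4:-→d5:-→d6:-→d7:-→d8:H2→d9:-→d10:-→d11:-→d12:-→d13:-→d14:-→d15:-→d16:-→d17:-→d18:H1 -> H1
  lookup 16.227.87.222: bits 00010000111000110101011111011110 walk d0:-→d1:-→d2:H0→d3:-→d4:-→d5:-→d6:-→d7:-→d8:-→d9:-→d10:-→d11:-→d12:-→d13:-→d14:-→d15:-→d16:-→d17:-→d18:-→d19:-→d20:-→d21:-→d22:-→d23:-→d24:H2→d25:-→d26:-→d27:-→d28:-→d29:-→d30:-→d31:-→d32:H3 -> H3
  del 34.139.128.0/18 (clear depth 18)
  add 34.139.176.0/20 -> H0 at depth 20
  add 16.227.87.0/24 -> H0 at depth 24

== LOOKUPS ==
["H0","H0","H2","H1","H0","H0","H0","H1","H3"]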